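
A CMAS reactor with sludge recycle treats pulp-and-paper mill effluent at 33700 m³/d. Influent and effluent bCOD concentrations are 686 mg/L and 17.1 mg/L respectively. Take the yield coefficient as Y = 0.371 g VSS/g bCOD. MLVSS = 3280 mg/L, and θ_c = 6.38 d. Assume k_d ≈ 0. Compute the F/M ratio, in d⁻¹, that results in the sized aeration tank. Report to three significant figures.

V·X = Y·Q·ΔS·θ_c gives V = 0.371 × 33700 × (686 − 17.1) × 6.38 / 3280 = 16267 m³.
F/M = applied load / biomass = Q·S₀/(V·X) = 33700 × 686 / (16267 × 3280) = 0.4333 d⁻¹.

F/M ≈ 0.433 d⁻¹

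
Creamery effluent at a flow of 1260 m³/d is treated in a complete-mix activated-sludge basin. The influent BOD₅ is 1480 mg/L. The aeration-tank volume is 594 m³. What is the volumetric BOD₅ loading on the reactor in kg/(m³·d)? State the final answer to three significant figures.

L_v ≈ 3.14 kg BOD₅/(m³·d)

Applied BOD₅ load per unit volume = Q·S₀/V = (1260 × 1480/1000)/594.0 = 3.139 kg BOD₅·m⁻³·d⁻¹.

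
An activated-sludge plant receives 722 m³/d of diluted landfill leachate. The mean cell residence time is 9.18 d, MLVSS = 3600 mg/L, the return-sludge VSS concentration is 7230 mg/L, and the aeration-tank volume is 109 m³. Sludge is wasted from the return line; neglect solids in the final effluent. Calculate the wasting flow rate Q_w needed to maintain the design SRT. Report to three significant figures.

Q_w ≈ 5.91 m³/d

θ_c = V·X/(Q_w·X_r) when wasting from the recycle, so Q_w = V·X/(θ_c·X_r) = 109.0 × 3600 / (9.18 × 7230) = 5.912 m³/d.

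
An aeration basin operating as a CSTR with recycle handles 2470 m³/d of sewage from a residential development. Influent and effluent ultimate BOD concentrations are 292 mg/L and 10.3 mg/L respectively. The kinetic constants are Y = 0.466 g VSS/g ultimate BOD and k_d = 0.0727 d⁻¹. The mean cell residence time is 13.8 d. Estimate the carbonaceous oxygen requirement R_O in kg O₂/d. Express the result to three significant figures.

Observed yield with endogenous decay: Y_obs = Y / (1 + k_d·θ_c) = 0.466 / (1 + 0.0727 × 13.8) = 0.466 / 2.003 = 0.2326 g VSS/g ultimate BOD.
ΔS = 292 − 10.3 = 281.7 mg/L, so the substrate removal rate is 2470 × 281.7/1000 = 695.8 kg ultimate BOD/d.
Biomass synthesised: P_X = Y_obs × 695.8 = 161.9 kg VSS/d.
R_O = Q·(S₀ − S) − 1.42·P_X = 695.8 − 1.42 × 161.9 = 466.0 kg O₂/d.

R_O ≈ 466 kg O₂/d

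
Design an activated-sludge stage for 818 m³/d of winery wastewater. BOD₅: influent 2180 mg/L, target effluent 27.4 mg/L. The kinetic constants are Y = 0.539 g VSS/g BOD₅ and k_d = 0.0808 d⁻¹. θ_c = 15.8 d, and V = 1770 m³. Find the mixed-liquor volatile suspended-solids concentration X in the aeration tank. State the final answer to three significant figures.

From V·X·(1 + k_d·θ_c) = Y·Q·(S₀ − S)·θ_c: X = 0.539 × 818 × (2180 − 27.4) × 15.8 / [1770 × (1 + 0.0808 × 15.8)] = 3721 mg/L.

X ≈ 3720 mg/L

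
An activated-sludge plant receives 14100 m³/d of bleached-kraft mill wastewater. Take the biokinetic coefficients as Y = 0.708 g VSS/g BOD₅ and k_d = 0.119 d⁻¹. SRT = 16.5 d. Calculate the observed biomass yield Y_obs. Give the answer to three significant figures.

Y_obs ≈ 0.239 g VSS/g BOD₅

The observed yield is Y_obs = Y/(1 + k_d·θ_c) = 0.708 / (1 + 0.119 × 16.5) = 0.708 / 2.963 = 0.2389 g VSS per g BOD₅ removed.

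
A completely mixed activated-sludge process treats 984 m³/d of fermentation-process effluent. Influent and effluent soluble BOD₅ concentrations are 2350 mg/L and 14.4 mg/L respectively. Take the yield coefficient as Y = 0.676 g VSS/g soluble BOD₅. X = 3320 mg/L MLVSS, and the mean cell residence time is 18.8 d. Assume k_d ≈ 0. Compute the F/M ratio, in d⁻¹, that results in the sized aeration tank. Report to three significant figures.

F/M ≈ 0.0792 d⁻¹

V·X = Y·Q·ΔS·θ_c gives V = 0.676 × 984 × (2350 − 14.4) × 18.8 / 3320 = 8798 m³.
Food-to-microorganism ratio F/M = Q S₀ / (V X) = 984 × 2350 / (8798 × 3320) = 0.07917 d⁻¹.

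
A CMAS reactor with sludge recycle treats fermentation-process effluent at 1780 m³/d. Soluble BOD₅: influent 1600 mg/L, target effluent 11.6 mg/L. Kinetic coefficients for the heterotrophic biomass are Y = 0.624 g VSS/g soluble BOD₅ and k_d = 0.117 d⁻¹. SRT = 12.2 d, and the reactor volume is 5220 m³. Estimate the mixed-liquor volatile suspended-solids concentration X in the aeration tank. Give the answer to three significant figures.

X ≈ 1700 mg/L

Solving the biomass balance for X: X = Y Q (S₀−S) θ_c / [V (1+k_d θ_c)] = 0.624 × 1780 × (1600 − 11.6) × 12.2 / [5220 × (1 + 0.117 × 12.2)] = 1699 mg/L.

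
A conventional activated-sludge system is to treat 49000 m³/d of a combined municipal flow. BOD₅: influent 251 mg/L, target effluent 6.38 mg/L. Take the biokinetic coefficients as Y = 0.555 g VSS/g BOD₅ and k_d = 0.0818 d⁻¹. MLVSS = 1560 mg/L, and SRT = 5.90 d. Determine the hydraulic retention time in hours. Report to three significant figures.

Rearranging the biomass balance for a CMAS with decay, V = Y·Q·ΔS·θ_c / [X·(1+k_d θ_c)] = 0.555 × 49000 × (251 − 6.38) × 5.90 / [1560 × (1 + 0.0818 × 5.90)] = 3.92×10^7 / 2313 = 16970 m³.
Hydraulic retention time τ = V/Q = 16970 / 49000 = 0.3463 d = 8.312 h.

τ ≈ 8.31 h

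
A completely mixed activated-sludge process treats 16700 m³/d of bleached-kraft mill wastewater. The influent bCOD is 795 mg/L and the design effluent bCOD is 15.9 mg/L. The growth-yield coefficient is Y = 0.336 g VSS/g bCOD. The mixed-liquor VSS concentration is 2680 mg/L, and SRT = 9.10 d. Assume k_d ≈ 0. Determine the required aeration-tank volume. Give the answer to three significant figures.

With k_d = 0 the design equation reduces to V = Y Q (S₀−S) θ_c / X = 0.336 × 16700 × (795 − 15.9) × 9.10 / 2680 = 14844 m³.

V ≈ 14800 m³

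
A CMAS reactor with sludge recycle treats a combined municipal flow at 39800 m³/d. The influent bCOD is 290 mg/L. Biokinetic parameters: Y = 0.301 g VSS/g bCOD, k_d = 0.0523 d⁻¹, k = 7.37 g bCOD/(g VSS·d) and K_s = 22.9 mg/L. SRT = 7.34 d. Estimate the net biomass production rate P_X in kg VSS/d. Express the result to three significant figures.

For a completely mixed reactor with recycle the Lawrence–McCarty relation gives S = K_s·(1 + k_d·θ_c) / [θ_c·(Y·k − k_d) − 1] = 22.9 × (1 + 0.0523 × 7.34) / [7.34 × (0.301 × 7.37 − 0.0523) − 1] = 31.69 / 14.90 = 2.127 mg/L.
Y_obs = Y / (1 + k_d θ_c) = 0.301 / (1 + 0.0523 × 7.34) = 0.301 / 1.384 = 0.2175.
Mass of bCOD removed per day: Q(S₀ − S) = 39800 × 287.9 g/m³ = 11457 kg/d.
Biomass produced: P_X = Y_obs·Q·ΔS = 0.2175 × 11457 ≈ 2492 kg VSS/d.

P_X ≈ 2490 kg VSS/d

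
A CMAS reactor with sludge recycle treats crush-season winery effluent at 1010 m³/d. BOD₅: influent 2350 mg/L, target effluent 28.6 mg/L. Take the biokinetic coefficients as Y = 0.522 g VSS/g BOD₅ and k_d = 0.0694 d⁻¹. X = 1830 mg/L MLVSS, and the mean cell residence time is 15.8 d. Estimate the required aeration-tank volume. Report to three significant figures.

Steady-state biomass mass balance: V·X·(1 + k_d·θ_c) = Y·Q·(S₀ − S)·θ_c, so V = 0.522 × 1010 × (2350 − 28.6) × 15.8 / [1830 × (1 + 0.0694 × 15.8)] = 1.93×10^7 / 3837 = 5040 m³.

V ≈ 5040 m³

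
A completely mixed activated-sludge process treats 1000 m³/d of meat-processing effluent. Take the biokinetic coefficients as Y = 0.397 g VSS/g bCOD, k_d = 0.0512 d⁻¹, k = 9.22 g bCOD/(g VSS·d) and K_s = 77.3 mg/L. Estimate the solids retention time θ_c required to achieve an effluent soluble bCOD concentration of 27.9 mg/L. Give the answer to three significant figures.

θ_c ≈ 1.09 d

From 1/θ_c = Y·k·S/(K_s + S) − k_d: Y·k·S/(K_s+S) = 0.397 × 9.22 × 27.9 / (77.3 + 27.9) = 0.9708 d⁻¹.
Then 1/θ_c = μ − k_d = 0.9708 − 0.0512 = 0.9196 d⁻¹, giving θ_c = 1.087 d.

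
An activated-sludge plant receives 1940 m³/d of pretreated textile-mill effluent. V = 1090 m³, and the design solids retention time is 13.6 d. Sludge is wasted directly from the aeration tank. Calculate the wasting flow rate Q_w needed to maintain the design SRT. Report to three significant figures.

For wasting at MLVSS concentration, Q_w = V/θ_c = 1090/13.6 = 80.15 m³/d.

Q_w ≈ 80.1 m³/d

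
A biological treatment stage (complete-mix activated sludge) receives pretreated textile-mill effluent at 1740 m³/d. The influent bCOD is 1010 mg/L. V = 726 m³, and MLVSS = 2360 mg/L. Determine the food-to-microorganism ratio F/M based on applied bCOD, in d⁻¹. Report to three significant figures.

F/M ≈ 1.03 d⁻¹

F/M = applied load / biomass = Q·S₀/(V·X) = 1740 × 1010 / (726.0 × 2360) = 1.026 d⁻¹.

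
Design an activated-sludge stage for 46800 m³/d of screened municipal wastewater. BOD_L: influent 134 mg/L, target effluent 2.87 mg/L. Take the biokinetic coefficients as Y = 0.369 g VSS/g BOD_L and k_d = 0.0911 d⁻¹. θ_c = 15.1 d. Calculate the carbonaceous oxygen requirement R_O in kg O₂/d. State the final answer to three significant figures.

Observed yield with endogenous decay: Y_obs = Y / (1 + k_d·θ_c) = 0.369 / (1 + 0.0911 × 15.1) = 0.369 / 2.376 = 0.1553 g VSS/g BOD_L.
ΔS = 134 − 2.87 = 131.1 mg/L, so the substrate removal rate is 46800 × 131.1/1000 = 6137 kg BOD_L/d.
P_X = Y_obs·Q·(S₀ − S) = 0.1553 × 6137 = 953.2 kg VSS/d.
Carbonaceous O₂ demand = substrate oxidised − cell-mass equivalent = 6137 − 1.42 × 953.2 = 4783 kg O₂/d.

R_O ≈ 4780 kg O₂/d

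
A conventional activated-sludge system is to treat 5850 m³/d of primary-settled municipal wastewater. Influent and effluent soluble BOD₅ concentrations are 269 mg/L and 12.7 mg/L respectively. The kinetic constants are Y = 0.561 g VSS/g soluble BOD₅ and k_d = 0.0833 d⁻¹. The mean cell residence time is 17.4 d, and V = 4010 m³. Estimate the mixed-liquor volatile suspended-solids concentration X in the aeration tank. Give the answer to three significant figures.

X ≈ 1490 mg/L

X = Y·Q·ΔS·θ_c / [V·(1 + k_d θ_c)] = 0.561 × 5850 × (269 − 12.7) × 17.4 / [4010 × (1 + 0.0833 × 17.4)] = 1490 mg/L.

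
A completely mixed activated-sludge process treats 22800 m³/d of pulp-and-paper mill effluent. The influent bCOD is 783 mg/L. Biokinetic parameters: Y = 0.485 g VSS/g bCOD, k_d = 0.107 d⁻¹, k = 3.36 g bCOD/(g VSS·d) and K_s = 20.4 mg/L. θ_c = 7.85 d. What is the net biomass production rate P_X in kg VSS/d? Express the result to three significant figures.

P_X ≈ 4690 kg VSS/d

For a completely mixed reactor with recycle the Lawrence–McCarty relation gives S = K_s·(1 + k_d·θ_c) / [θ_c·(Y·k − k_d) − 1] = 20.4 × (1 + 0.107 × 7.85) / [7.85 × (0.485 × 3.36 − 0.107) − 1] = 37.53 / 10.95 = 3.427 mg/L.
Y_obs = Y / (1 + k_d θ_c) = 0.485 / (1 + 0.107 × 7.85) = 0.485 / 1.840 = 0.2636.
ΔS = 783 − 3.43 = 779.6 mg/L, so the substrate removal rate is 22800 × 779.6/1000 = 17774 kg bCOD/d.
Biomass produced: P_X = Y_obs·Q·ΔS = 0.2636 × 17774 ≈ 4685 kg VSS/d.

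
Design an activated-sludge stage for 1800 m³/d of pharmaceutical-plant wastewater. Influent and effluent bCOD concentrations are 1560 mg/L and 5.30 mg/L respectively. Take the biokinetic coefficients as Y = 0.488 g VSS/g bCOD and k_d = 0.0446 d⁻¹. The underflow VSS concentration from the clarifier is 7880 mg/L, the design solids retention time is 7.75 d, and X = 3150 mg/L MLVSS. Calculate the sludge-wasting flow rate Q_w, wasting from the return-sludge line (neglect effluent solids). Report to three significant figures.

Rearranging the biomass balance for a CMAS with decay, V = Y·Q·ΔS·θ_c / [X·(1+k_d θ_c)] = 0.488 × 1800 × (1560 − 5.30) × 7.75 / [3150 × (1 + 0.0446 × 7.75)] = 1.06×10^7 / 4239 = 2497 m³.
Q_w = (V·X)/(θ_c X_r) = 2497 × 3150 / (7.75 × 7880) = 128.8 m³/d.

Q_w ≈ 129 m³/d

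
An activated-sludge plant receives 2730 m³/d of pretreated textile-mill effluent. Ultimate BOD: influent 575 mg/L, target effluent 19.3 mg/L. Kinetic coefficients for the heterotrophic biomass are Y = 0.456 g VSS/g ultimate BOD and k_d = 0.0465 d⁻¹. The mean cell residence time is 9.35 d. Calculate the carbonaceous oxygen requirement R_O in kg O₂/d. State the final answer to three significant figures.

R_O ≈ 832 kg O₂/d

Correct the yield for decay: Y_obs = Y/(1 + k_d θ_c) = 0.456 / (1 + 0.0465 × 9.35) = 0.456 / 1.435 = 0.3178.
Substrate removed = Q·(S₀ − S) = 2730 m³/d × (575 − 19.3) g/m³ = 1.52×10^6 g/d = 1517 kg/d.
Biomass synthesised: P_X = Y_obs × 1517 = 482.2 kg VSS/d.
R_O = Q·ΔS − 1.42 P_X = 1517 − 684.7 = 832.4 kg O₂/d.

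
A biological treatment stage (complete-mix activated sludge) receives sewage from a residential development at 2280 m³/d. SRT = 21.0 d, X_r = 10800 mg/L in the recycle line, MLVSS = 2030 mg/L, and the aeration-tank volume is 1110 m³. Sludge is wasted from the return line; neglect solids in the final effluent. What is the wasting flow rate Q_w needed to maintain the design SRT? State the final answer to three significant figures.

Q_w = (V·X)/(θ_c X_r) = 1110 × 2030 / (21.0 × 10800) = 9.935 m³/d.

Q_w ≈ 9.94 m³/d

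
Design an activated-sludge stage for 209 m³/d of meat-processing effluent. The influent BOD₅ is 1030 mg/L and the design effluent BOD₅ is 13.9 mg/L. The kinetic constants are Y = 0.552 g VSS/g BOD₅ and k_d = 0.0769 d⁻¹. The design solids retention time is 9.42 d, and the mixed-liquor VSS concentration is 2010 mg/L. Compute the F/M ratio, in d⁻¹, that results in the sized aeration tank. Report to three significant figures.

F/M ≈ 0.336 d⁻¹

Rearranging the biomass balance for a CMAS with decay, V = Y·Q·ΔS·θ_c / [X·(1+k_d θ_c)] = 0.552 × 209 × (1030 − 13.9) × 9.42 / [2010 × (1 + 0.0769 × 9.42)] = 1.1×10^6 / 3466 = 318.6 m³.
F/M = Q·S₀ / (V·X) = 209 × 1030 / (318.6 × 2010) = 0.3362 g BOD₅·(g VSS·d)⁻¹.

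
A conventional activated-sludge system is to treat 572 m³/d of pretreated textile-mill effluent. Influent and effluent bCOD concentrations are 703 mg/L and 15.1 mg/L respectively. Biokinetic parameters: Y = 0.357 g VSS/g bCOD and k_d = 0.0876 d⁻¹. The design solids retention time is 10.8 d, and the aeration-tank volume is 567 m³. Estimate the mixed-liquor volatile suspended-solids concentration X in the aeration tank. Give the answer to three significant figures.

X ≈ 1370 mg/L

Solving the biomass balance for X: X = Y Q (S₀−S) θ_c / [V (1+k_d θ_c)] = 0.357 × 572 × (703 − 15.1) × 10.8 / [567 × (1 + 0.0876 × 10.8)] = 1375 mg/L.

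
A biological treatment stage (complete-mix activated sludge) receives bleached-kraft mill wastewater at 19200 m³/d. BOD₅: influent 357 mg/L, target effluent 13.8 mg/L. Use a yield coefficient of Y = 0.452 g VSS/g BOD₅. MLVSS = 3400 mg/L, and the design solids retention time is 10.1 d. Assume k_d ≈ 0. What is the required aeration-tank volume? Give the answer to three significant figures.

V ≈ 8850 m³

Biomass mass balance (decay neglected): V·X = Y·Q·(S₀ − S)·θ_c, so V = 0.452 × 19200 × (357 − 13.8) × 10.1 / 3400 = 8848 m³.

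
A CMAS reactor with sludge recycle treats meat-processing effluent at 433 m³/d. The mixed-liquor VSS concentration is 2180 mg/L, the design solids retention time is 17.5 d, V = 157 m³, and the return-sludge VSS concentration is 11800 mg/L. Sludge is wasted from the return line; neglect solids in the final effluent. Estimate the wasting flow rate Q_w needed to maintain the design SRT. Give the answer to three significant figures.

Q_w = (V·X)/(θ_c X_r) = 157.0 × 2180 / (17.5 × 11800) = 1.657 m³/d.

Q_w ≈ 1.66 m³/d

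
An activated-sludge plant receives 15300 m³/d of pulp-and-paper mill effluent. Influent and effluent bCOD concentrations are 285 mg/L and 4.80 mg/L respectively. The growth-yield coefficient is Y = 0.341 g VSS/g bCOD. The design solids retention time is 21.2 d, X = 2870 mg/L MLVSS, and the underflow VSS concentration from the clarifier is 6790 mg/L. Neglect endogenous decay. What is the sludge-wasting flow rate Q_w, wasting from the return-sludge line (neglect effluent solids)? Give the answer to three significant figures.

Q_w ≈ 215 m³/d

Biomass mass balance (decay neglected): V·X = Y·Q·(S₀ − S)·θ_c, so V = 0.341 × 15300 × (285 − 4.80) × 21.2 / 2870 = 10799 m³.
Q_w = (V·X)/(θ_c X_r) = 10799 × 2870 / (21.2 × 6790) = 215.3 m³/d.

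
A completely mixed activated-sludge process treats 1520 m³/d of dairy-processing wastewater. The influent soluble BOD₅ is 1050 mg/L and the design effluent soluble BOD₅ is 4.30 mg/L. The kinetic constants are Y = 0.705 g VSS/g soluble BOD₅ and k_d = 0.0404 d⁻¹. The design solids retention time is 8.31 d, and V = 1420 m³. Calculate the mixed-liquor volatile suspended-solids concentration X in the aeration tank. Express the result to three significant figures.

X ≈ 4910 mg/L

Solving the biomass balance for X: X = Y Q (S₀−S) θ_c / [V (1+k_d θ_c)] = 0.705 × 1520 × (1050 − 4.30) × 8.31 / [1420 × (1 + 0.0404 × 8.31)] = 4909 mg/L.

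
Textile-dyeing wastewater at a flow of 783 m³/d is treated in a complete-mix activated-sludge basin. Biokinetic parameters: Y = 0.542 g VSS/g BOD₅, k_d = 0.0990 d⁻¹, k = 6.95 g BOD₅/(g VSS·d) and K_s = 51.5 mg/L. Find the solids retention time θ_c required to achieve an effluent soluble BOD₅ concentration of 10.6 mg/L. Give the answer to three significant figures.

From 1/θ_c = Y·k·S/(K_s + S) − k_d: Y·k·S/(K_s+S) = 0.542 × 6.95 × 10.6 / (51.5 + 10.6) = 0.6430 d⁻¹.
1/θ_c = 0.6430 − 0.0990 = 0.5440 d⁻¹, so θ_c = 1.838 d.

θ_c ≈ 1.84 d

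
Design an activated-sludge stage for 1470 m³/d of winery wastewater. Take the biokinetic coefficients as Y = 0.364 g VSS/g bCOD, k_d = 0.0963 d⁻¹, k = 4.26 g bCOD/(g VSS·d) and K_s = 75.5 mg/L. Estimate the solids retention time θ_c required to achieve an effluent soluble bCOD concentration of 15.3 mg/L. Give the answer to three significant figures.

From 1/θ_c = Y·k·S/(K_s + S) − k_d: Y·k·S/(K_s+S) = 0.364 × 4.26 × 15.3 / (75.5 + 15.3) = 0.2613 d⁻¹.
Then 1/θ_c = μ − k_d = 0.2613 − 0.0963 = 0.1650 d⁻¹, giving θ_c = 6.061 d.

θ_c ≈ 6.06 d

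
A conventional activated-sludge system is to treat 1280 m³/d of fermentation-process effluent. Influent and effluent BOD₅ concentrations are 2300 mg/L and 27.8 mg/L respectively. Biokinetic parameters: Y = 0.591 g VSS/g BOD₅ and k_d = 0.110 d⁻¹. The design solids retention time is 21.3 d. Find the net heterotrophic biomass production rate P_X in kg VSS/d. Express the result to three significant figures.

The observed yield is Y_obs = Y/(1 + k_d·θ_c) = 0.591 / (1 + 0.110 × 21.3) = 0.591 / 3.343 = 0.1768 g VSS per g BOD₅ removed.
Mass of BOD₅ removed per day: Q(S₀ − S) = 1280 × 2272 g/m³ = 2908 kg/d.
Net biomass production P_X = Y_obs × Q·(S₀ − S) = 0.1768 × 2908 = 514.2 kg VSS/d.

P_X ≈ 514 kg VSS/d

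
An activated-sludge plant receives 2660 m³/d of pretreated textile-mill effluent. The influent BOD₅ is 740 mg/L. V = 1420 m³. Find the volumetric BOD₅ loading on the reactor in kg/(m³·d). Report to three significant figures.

Volumetric loading L_v = Q·S₀ / V = 2660 × 740 g/m³ / 1420 m³ = 1386 g/(m³·d) = 1.386 kg BOD₅/(m³·d).

L_v ≈ 1.39 kg BOD₅/(m³·d)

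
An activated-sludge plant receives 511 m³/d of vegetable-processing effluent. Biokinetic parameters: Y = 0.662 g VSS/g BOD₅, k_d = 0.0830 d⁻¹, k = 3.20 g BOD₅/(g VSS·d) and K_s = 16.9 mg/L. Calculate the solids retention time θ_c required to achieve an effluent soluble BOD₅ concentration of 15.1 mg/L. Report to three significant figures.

From 1/θ_c = Y·k·S/(K_s + S) − k_d: Y·k·S/(K_s+S) = 0.662 × 3.20 × 15.1 / (16.9 + 15.1) = 0.9996 d⁻¹.
Then 1/θ_c = μ − k_d = 0.9996 − 0.0830 = 0.9166 d⁻¹, giving θ_c = 1.091 d.

θ_c ≈ 1.09 d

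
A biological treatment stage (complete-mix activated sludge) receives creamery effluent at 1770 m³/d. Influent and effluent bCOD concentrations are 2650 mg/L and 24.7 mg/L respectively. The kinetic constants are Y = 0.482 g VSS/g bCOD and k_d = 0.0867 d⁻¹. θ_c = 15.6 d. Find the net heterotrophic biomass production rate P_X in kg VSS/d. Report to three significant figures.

Observed yield with endogenous decay: Y_obs = Y / (1 + k_d·θ_c) = 0.482 / (1 + 0.0867 × 15.6) = 0.482 / 2.353 = 0.2049 g VSS/g bCOD.
Q·(S₀ − S) = 1770 × (2650 − 24.7) × 10⁻³ = 4647 kg/d removed.
Net biomass production P_X = Y_obs × Q·(S₀ − S) = 0.2049 × 4647 = 952.1 kg VSS/d.

P_X ≈ 952 kg VSS/d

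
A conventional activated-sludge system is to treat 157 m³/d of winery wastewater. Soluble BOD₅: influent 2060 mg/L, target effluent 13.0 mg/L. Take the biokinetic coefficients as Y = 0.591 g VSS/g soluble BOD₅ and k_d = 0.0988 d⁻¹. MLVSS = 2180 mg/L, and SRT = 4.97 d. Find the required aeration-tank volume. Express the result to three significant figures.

V ≈ 290 m³

Rearranging the biomass balance for a CMAS with decay, V = Y·Q·ΔS·θ_c / [X·(1+k_d θ_c)] = 0.591 × 157 × (2060 − 13.0) × 4.97 / [2180 × (1 + 0.0988 × 4.97)] = 9.44×10^5 / 3250 = 290.4 m³.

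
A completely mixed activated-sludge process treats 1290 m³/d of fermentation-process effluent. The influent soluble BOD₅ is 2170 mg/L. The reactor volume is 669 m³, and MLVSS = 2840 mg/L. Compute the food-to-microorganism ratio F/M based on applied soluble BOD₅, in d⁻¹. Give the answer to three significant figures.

F/M = Q·S₀ / (V·X) = 1290 × 2170 / (669.0 × 2840) = 1.473 g soluble BOD₅·(g VSS·d)⁻¹.

F/M ≈ 1.47 d⁻¹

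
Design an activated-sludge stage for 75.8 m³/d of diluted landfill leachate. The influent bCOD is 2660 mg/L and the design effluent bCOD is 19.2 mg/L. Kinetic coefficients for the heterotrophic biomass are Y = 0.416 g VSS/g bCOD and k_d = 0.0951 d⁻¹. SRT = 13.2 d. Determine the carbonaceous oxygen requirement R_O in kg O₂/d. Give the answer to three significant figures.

R_O ≈ 148 kg O₂/d

Correct the yield for decay: Y_obs = Y/(1 + k_d θ_c) = 0.416 / (1 + 0.0951 × 13.2) = 0.416 / 2.255 = 0.1845.
ΔS = 2660 − 19.2 = 2641 mg/L, so the substrate removal rate is 75.8 × 2641/1000 = 200.2 kg bCOD/d.
Biomass synthesised: P_X = Y_obs × 200.2 = 36.92 kg VSS/d.
R_O = Q·(S₀ − S) − 1.42·P_X = 200.2 − 1.42 × 36.92 = 147.7 kg O₂/d.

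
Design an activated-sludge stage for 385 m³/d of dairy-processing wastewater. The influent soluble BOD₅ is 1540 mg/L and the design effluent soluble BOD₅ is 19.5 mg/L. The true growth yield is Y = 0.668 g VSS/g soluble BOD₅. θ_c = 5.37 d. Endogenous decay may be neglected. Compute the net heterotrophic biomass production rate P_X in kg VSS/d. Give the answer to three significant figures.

P_X ≈ 391 kg VSS/d

Since k_d ≈ 0, Y_obs = Y = 0.668 g VSS/g soluble BOD₅.
ΔS = 1540 − 19.5 = 1520 mg/L, so the substrate removal rate is 385 × 1520/1000 = 585.4 kg soluble BOD₅/d.
Biomass produced: P_X = Y_obs·Q·ΔS = 0.6680 × 585.4 ≈ 391.0 kg VSS/d.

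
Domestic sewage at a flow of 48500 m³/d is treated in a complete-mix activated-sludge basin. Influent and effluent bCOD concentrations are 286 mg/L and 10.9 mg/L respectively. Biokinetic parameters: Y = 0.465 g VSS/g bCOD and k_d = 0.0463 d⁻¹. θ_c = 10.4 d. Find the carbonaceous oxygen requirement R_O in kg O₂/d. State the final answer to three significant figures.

Observed yield with endogenous decay: Y_obs = Y / (1 + k_d·θ_c) = 0.465 / (1 + 0.0463 × 10.4) = 0.465 / 1.482 = 0.3139 g VSS/g bCOD.
Q·(S₀ − S) = 48500 × (286 − 10.9) × 10⁻³ = 13342 kg/d removed.
P_X = Y_obs·Q·(S₀ − S) = 0.3139 × 13342 = 4188 kg VSS/d.
R_O = Q·(S₀ − S) − 1.42·P_X = 13342 − 1.42 × 4188 = 7396 kg O₂/d.

R_O ≈ 7400 kg O₂/d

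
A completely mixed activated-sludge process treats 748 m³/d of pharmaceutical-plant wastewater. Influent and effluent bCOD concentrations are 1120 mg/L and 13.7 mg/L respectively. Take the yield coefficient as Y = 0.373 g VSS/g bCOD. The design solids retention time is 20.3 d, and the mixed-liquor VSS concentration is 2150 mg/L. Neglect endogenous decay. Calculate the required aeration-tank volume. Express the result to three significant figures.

V ≈ 2910 m³

Biomass mass balance (decay neglected): V·X = Y·Q·(S₀ − S)·θ_c, so V = 0.373 × 748 × (1120 − 13.7) × 20.3 / 2150 = 2914 m³.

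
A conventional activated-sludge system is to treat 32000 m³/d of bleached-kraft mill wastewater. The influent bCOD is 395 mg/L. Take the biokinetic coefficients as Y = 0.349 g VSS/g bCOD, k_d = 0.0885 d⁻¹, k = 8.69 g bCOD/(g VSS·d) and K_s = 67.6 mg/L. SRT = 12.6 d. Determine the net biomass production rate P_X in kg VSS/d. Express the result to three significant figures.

Effluent substrate depends only on kinetics and SRT: S = K_s(1 + k_d θ_c) / [θ_c(Yk − k_d) − 1] = 67.6 × (1 + 0.0885 × 12.6) / [12.6 × (0.349 × 8.69 − 0.0885) − 1] = 143.0 / 36.10 = 3.961 mg/L.
Correct the yield for decay: Y_obs = Y/(1 + k_d θ_c) = 0.349 / (1 + 0.0885 × 12.6) = 0.349 / 2.115 = 0.1650.
Substrate removed = Q·(S₀ − S) = 32000 m³/d × (395 − 3.96) g/m³ = 1.25×10^7 g/d = 12513 kg/d.
P_X = Y_obs · Q(S₀ − S) = 0.1650 × 12513 = 2065 kg VSS/d.

P_X ≈ 2060 kg VSS/d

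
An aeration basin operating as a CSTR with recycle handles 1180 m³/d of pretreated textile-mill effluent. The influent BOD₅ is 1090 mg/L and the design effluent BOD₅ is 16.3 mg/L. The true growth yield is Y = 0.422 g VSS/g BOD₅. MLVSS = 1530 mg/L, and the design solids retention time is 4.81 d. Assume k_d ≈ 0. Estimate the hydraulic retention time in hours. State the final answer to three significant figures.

Biomass mass balance (decay neglected): V·X = Y·Q·(S₀ − S)·θ_c, so V = 0.422 × 1180 × (1090 − 16.3) × 4.81 / 1530 = 1681 m³.
Hydraulic retention time τ = V/Q = 1681 / 1180 = 1.424 d = 34.19 h.

τ ≈ 34.2 h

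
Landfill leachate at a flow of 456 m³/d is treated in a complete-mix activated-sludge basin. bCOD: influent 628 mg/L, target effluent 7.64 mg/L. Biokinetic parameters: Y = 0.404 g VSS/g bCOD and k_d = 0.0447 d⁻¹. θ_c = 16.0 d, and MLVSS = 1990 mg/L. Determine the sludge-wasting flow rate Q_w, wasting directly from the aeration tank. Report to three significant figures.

Rearranging the biomass balance for a CMAS with decay, V = Y·Q·ΔS·θ_c / [X·(1+k_d θ_c)] = 0.404 × 456 × (628 − 7.64) × 16.0 / [1990 × (1 + 0.0447 × 16.0)] = 1.83×10^6 / 3413 = 535.7 m³.
Wasting from the aeration tank: Q_w = V / θ_c = 535.7 / 16.0 = 33.48 m³/d.

Q_w ≈ 33.5 m³/d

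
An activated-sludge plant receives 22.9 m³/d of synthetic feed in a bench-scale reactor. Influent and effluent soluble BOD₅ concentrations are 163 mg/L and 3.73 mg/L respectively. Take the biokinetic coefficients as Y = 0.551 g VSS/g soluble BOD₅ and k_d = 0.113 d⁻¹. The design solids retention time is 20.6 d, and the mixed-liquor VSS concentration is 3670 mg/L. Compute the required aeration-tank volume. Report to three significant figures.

V ≈ 3.39 m³

Steady-state biomass mass balance: V·X·(1 + k_d·θ_c) = Y·Q·(S₀ − S)·θ_c, so V = 0.551 × 22.9 × (163 − 3.73) × 20.6 / [3670 × (1 + 0.113 × 20.6)] = 4.14×10^4 / 12213 = 3.390 m³.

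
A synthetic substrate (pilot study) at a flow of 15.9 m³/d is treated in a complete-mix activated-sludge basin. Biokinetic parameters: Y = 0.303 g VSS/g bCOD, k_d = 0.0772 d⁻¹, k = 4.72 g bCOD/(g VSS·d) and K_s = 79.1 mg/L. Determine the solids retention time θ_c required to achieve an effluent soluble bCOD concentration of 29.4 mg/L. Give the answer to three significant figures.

θ_c ≈ 3.22 d

Specific growth rate at S = 29.4 mg/L: μ = YkS/(K_s+S) = 0.303·4.72·29.4/(79.1+29.4) = 0.3875 d⁻¹.
θ_c = 1/(μ − k_d) = 1/(0.3875 − 0.0772) = 1/0.3103 = 3.222 d.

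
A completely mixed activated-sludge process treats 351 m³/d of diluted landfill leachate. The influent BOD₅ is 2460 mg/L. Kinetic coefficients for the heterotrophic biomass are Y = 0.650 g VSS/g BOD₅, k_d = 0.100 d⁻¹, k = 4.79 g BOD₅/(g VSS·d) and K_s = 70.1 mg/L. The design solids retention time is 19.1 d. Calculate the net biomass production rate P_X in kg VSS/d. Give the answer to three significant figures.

Effluent substrate depends only on kinetics and SRT: S = K_s(1 + k_d θ_c) / [θ_c(Yk − k_d) − 1] = 70.1 × (1 + 0.100 × 19.1) / [19.1 × (0.650 × 4.79 − 0.100) − 1] = 204.0 / 56.56 = 3.607 mg/L.
Y_obs = Y / (1 + k_d θ_c) = 0.650 / (1 + 0.100 × 19.1) = 0.650 / 2.910 = 0.2234.
Mass of BOD₅ removed per day: Q(S₀ − S) = 351 × 2456 g/m³ = 862.2 kg/d.
P_X = Y_obs · Q(S₀ − S) = 0.2234 × 862.2 = 192.6 kg VSS/d.

P_X ≈ 193 kg VSS/d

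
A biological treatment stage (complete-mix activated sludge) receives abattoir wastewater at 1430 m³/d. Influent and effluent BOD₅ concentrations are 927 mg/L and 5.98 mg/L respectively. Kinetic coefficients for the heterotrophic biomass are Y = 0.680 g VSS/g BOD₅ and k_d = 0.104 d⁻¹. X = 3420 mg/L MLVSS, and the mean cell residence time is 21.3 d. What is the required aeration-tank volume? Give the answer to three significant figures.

V ≈ 1730 m³

Steady-state biomass mass balance: V·X·(1 + k_d·θ_c) = Y·Q·(S₀ − S)·θ_c, so V = 0.680 × 1430 × (927 − 5.98) × 21.3 / [3420 × (1 + 0.104 × 21.3)] = 1.91×10^7 / 10996 = 1735 m³.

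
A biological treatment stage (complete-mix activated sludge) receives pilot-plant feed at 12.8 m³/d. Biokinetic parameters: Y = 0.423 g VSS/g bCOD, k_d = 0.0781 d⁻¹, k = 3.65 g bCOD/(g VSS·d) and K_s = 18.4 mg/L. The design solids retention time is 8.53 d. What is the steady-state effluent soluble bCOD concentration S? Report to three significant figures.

From the Monod/SRT balance for a CMAS, S = K_s·(1+k_d θ_c)/[θ_c·(Y k − k_d) − 1] = 18.4 × (1 + 0.0781 × 8.53) / [8.53 × (0.423 × 3.65 − 0.0781) − 1] = 30.66 / 11.50 = 2.665 mg/L.

S ≈ 2.67 mg/L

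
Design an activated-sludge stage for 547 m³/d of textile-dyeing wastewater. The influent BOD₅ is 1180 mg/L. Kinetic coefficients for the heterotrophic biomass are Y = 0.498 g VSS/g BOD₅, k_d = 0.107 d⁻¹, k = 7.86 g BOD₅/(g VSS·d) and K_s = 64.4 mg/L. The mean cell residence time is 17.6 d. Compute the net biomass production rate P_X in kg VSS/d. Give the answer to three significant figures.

P_X ≈ 111 kg VSS/d

From the Monod/SRT balance for a CMAS, S = K_s·(1+k_d θ_c)/[θ_c·(Y k − k_d) − 1] = 64.4 × (1 + 0.107 × 17.6) / [17.6 × (0.498 × 7.86 − 0.107) − 1] = 185.7 / 66.01 = 2.813 mg/L.
Y_obs = Y / (1 + k_d θ_c) = 0.498 / (1 + 0.107 × 17.6) = 0.498 / 2.883 = 0.1727.
Mass of BOD₅ removed per day: Q(S₀ − S) = 547 × 1177 g/m³ = 643.9 kg/d.
P_X = Y_obs · Q(S₀ − S) = 0.1727 × 643.9 = 111.2 kg VSS/d.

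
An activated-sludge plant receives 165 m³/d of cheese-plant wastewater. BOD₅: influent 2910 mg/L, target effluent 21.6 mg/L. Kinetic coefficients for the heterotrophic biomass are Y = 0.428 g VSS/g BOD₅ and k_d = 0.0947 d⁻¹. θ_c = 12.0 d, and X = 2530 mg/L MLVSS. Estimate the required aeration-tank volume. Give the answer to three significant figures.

Rearranging the biomass balance for a CMAS with decay, V = Y·Q·ΔS·θ_c / [X·(1+k_d θ_c)] = 0.428 × 165 × (2910 − 21.6) × 12.0 / [2530 × (1 + 0.0947 × 12.0)] = 2.45×10^6 / 5405 = 452.9 m³.

V ≈ 453 m³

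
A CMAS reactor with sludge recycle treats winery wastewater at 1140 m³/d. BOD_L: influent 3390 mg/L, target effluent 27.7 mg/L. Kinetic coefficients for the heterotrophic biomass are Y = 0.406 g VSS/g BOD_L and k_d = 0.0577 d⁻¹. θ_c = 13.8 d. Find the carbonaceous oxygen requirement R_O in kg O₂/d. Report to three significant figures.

Observed yield with endogenous decay: Y_obs = Y / (1 + k_d·θ_c) = 0.406 / (1 + 0.0577 × 13.8) = 0.406 / 1.796 = 0.2260 g VSS/g BOD_L.
Mass of BOD_L removed per day: Q(S₀ − S) = 1140 × 3362 g/m³ = 3833 kg/d.
P_X = Y_obs·Q·(S₀ − S) = 0.2260 × 3833 = 866.4 kg VSS/d.
Carbonaceous O₂ demand = substrate oxidised − cell-mass equivalent = 3833 − 1.42 × 866.4 = 2603 kg O₂/d.

R_O ≈ 2600 kg O₂/d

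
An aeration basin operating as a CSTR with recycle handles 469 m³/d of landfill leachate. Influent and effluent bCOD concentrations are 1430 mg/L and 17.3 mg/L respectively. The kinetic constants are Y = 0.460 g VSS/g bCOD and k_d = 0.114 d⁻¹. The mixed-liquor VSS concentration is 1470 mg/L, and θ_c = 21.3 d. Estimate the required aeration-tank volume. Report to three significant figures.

V ≈ 1290 m³

Steady-state biomass mass balance: V·X·(1 + k_d·θ_c) = Y·Q·(S₀ − S)·θ_c, so V = 0.460 × 469 × (1430 − 17.3) × 21.3 / [1470 × (1 + 0.114 × 21.3)] = 6.49×10^6 / 5039 = 1288 m³.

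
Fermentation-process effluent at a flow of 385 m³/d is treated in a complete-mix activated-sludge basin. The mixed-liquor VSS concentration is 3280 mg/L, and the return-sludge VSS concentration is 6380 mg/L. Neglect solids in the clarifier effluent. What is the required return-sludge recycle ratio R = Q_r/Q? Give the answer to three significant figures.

Mass balance around the secondary clarifier (neglecting effluent solids): R = X / (X_r − X) = 3280 / (6380 − 3280) = 1.058.

R ≈ 1.06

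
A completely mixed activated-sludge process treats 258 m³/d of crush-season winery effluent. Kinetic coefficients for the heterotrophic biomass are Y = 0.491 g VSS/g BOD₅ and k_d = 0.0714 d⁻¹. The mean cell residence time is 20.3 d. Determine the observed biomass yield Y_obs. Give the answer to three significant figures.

Y_obs ≈ 0.200 g VSS/g BOD₅

Y_obs = Y / (1 + k_d θ_c) = 0.491 / (1 + 0.0714 × 20.3) = 0.491 / 2.449 = 0.2005.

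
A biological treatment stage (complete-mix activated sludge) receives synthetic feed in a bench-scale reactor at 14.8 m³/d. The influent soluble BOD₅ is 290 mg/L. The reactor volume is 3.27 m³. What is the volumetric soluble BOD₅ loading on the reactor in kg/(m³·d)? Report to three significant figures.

L_v ≈ 1.31 kg soluble BOD₅/(m³·d)

Applied soluble BOD₅ load per unit volume = Q·S₀/V = (14.8 × 290/1000)/3.270 = 1.313 kg soluble BOD₅·m⁻³·d⁻¹.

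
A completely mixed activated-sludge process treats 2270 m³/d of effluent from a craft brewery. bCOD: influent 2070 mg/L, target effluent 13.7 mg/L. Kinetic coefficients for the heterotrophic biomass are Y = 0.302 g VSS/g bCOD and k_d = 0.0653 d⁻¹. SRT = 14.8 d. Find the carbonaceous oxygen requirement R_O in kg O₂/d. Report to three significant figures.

Observed yield with endogenous decay: Y_obs = Y / (1 + k_d·θ_c) = 0.302 / (1 + 0.0653 × 14.8) = 0.302 / 1.966 = 0.1536 g VSS/g bCOD.
Mass of bCOD removed per day: Q(S₀ − S) = 2270 × 2056 g/m³ = 4668 kg/d.
P_X = Y_obs·Q·(S₀ − S) = 0.1536 × 4668 = 716.9 kg VSS/d.
Carbonaceous O₂ demand = substrate oxidised − cell-mass equivalent = 4668 − 1.42 × 716.9 = 3650 kg O₂/d.

R_O ≈ 3650 kg O₂/d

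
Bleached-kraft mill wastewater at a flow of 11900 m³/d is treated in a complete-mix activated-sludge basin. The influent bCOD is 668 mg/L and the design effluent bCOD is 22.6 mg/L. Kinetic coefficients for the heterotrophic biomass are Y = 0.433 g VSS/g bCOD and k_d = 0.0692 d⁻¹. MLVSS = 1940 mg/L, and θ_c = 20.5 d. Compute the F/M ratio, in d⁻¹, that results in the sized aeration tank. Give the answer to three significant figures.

From the SRT design equation V = Y Q (S₀−S) θ_c / [X (1 + k_d θ_c)] = 0.433 × 11900 × (668 − 22.6) × 20.5 / [1940 × (1 + 0.0692 × 20.5)] = 6.82×10^7 / 4692 = 14530 m³.
F/M = applied load / biomass = Q·S₀/(V·X) = 11900 × 668 / (14530 × 1940) = 0.2820 d⁻¹.

F/M ≈ 0.282 d⁻¹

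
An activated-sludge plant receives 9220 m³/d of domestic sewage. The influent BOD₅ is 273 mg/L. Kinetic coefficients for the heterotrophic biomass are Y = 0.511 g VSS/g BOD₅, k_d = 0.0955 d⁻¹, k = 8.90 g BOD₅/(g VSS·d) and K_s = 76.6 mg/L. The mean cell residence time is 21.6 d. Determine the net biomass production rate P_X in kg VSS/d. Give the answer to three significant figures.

From the Monod/SRT balance for a CMAS, S = K_s·(1+k_d θ_c)/[θ_c·(Y k − k_d) − 1] = 76.6 × (1 + 0.0955 × 21.6) / [21.6 × (0.511 × 8.90 − 0.0955) − 1] = 234.6 / 95.17 = 2.465 mg/L.
The observed yield is Y_obs = Y/(1 + k_d·θ_c) = 0.511 / (1 + 0.0955 × 21.6) = 0.511 / 3.063 = 0.1668 g VSS per g BOD₅ removed.
Q·(S₀ − S) = 9220 × (273 − 2.47) × 10⁻³ = 2494 kg/d removed.
So the net sludge growth is P_X = 0.1668 × 2494 = 416.1 kg VSS/d.

P_X ≈ 416 kg VSS/d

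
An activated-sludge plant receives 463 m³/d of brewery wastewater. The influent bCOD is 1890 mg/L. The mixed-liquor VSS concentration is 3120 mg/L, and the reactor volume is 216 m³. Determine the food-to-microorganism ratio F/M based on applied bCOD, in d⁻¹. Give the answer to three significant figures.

F/M ≈ 1.30 d⁻¹

Food-to-microorganism ratio F/M = Q S₀ / (V X) = 463 × 1890 / (216.0 × 3120) = 1.298 d⁻¹.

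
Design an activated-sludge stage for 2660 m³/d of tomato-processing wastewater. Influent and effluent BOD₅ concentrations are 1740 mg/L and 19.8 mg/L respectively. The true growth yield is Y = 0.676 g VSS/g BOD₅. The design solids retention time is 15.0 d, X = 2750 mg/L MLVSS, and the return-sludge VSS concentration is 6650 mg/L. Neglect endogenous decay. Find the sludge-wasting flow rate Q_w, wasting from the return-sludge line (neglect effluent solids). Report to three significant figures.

Biomass mass balance (decay neglected): V·X = Y·Q·(S₀ − S)·θ_c, so V = 0.676 × 2660 × (1740 − 19.8) × 15.0 / 2750 = 16872 m³.
Wasting from the return line (neglecting effluent solids): Q_w = V·X / (θ_c·X_r) = 16872 × 2750 / (15.0 × 6650) = 465.1 m³/d.

Q_w ≈ 465 m³/d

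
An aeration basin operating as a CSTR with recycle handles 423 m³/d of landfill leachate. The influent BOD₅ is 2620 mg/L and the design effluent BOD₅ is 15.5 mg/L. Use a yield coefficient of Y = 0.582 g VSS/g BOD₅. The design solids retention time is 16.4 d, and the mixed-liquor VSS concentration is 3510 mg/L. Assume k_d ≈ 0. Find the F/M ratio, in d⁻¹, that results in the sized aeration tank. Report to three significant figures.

F/M ≈ 0.105 d⁻¹

Biomass mass balance (decay neglected): V·X = Y·Q·(S₀ − S)·θ_c, so V = 0.582 × 423 × (2620 − 15.5) × 16.4 / 3510 = 2996 m³.
F/M = Q·S₀ / (V·X) = 423 × 2620 / (2996 × 3510) = 0.1054 g BOD₅·(g VSS·d)⁻¹.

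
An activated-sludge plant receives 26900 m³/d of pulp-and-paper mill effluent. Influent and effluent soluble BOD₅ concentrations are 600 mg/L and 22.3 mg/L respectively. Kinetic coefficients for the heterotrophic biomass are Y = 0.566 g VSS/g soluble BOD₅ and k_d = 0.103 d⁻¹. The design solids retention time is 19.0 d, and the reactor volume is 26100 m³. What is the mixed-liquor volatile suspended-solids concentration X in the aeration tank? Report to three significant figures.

X ≈ 2170 mg/L

Solving the biomass balance for X: X = Y Q (S₀−S) θ_c / [V (1+k_d θ_c)] = 0.566 × 26900 × (600 − 22.3) × 19.0 / [26100 × (1 + 0.103 × 19.0)] = 2165 mg/L.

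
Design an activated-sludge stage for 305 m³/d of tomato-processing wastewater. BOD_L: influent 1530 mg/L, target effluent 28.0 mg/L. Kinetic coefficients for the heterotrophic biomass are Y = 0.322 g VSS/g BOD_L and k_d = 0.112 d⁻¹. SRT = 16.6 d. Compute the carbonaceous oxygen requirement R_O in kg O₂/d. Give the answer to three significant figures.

Y_obs = Y / (1 + k_d θ_c) = 0.322 / (1 + 0.112 × 16.6) = 0.322 / 2.859 = 0.1126.
Substrate removed = Q·(S₀ − S) = 305 m³/d × (1530 − 28.0) g/m³ = 4.58×10^5 g/d = 458.1 kg/d.
P_X = Y_obs·Q·(S₀ − S) = 0.1126 × 458.1 = 51.59 kg VSS/d.
R_O = Q·(S₀ − S) − 1.42·P_X = 458.1 − 1.42 × 51.59 = 384.8 kg O₂/d.

R_O ≈ 385 kg O₂/d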